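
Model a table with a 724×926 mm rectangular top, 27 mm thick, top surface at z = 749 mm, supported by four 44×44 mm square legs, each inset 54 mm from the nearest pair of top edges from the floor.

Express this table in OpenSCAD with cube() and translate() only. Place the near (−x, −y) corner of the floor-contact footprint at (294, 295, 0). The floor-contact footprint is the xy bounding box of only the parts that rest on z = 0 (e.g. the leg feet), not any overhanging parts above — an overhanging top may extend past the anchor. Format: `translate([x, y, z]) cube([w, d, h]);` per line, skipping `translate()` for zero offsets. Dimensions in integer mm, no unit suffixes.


translate([240, 241, 722]) cube([724, 926, 27]);
translate([294, 295, 0]) cube([44, 44, 722]);
translate([866, 295, 0]) cube([44, 44, 722]);
translate([294, 1069, 0]) cube([44, 44, 722]);
translate([866, 1069, 0]) cube([44, 44, 722]);


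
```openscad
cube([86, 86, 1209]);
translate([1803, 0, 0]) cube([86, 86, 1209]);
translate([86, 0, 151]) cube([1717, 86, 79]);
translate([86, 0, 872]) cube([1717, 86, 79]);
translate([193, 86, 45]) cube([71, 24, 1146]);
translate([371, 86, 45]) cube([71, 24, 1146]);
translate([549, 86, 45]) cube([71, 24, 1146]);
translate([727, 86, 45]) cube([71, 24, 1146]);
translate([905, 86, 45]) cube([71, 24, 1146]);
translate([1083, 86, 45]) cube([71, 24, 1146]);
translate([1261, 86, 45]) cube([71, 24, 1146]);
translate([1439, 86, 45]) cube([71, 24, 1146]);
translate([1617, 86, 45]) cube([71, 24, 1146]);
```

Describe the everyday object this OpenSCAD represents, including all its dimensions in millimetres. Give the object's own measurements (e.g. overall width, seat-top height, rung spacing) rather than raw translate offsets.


A fence section. Two 86×86 mm posts, 1209 mm tall, stand on the floor with a clear span of 1717 mm between their inner faces. Two horizontal rails of 86×79 mm section span the gap between the posts with their undersides at z = 151 mm and z = 872 mm, flush with the posts' −y face. 9 pickets, each 71 mm wide, 24 mm thick and 1146 mm tall, are fixed to the +y face of the rails with their bottoms at z = 45 mm, spaced across the span with a 107 mm gap after the −x post and between neighbouring pickets, with 115 mm left before the +x post.


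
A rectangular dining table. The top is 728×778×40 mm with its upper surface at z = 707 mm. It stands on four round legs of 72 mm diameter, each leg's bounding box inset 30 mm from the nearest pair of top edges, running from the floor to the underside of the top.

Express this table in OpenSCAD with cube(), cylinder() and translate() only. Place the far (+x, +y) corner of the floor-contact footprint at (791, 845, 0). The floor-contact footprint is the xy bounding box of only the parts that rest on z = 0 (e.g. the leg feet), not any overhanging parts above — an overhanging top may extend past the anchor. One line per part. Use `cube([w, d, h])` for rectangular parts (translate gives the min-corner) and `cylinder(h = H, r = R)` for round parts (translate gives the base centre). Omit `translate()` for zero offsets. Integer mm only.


translate([93, 97, 667]) cube([728, 778, 40]);
translate([159, 163, 0]) cylinder(h = 667, r = 36);
translate([755, 163, 0]) cylinder(h = 667, r = 36);
translate([159, 809, 0]) cylinder(h = 667, r = 36);
translate([755, 809, 0]) cylinder(h = 667, r = 36);


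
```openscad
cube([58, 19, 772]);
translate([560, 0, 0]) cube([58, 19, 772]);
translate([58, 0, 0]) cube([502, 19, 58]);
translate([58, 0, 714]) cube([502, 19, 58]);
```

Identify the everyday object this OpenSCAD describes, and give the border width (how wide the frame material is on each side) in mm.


A picture frame. The border width is 58 mm.

Four thin pieces enclosing a rectangular opening — a picture frame. The two full-height stiles are 772 mm tall; the top rail sits at z = 714 and is 58 mm tall, so the border above the opening is 772 − 714 = 58 mm, matching the stile x-width.


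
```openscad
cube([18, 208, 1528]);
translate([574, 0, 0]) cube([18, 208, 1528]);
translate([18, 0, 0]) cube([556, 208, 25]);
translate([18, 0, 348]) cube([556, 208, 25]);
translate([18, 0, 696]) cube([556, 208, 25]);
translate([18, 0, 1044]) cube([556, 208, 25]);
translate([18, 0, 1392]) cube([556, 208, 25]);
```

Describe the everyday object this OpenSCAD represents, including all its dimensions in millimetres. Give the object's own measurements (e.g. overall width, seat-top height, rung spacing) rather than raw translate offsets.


An open bookshelf. Two side panels, each 18 mm thick, 208 mm deep and 1528 mm tall, stand 592 mm apart (outside-to-outside). Between them sit 5 shelves, each 25 mm thick and 208 mm deep, spanning the full gap between the sides. The bottom shelf rests on the floor (its underside at z = 0) and the clear gap between one shelf's top and the next shelf's underside is 323 mm.


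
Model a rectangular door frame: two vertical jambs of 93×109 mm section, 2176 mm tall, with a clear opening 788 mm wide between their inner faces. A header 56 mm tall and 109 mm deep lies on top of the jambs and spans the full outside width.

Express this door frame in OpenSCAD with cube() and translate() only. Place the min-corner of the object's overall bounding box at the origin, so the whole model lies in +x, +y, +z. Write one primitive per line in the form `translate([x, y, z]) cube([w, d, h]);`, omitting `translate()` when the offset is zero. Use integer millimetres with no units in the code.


cube([93, 109, 2176]);
translate([881, 0, 0]) cube([93, 109, 2176]);
translate([0, 0, 2176]) cube([974, 109, 56]);


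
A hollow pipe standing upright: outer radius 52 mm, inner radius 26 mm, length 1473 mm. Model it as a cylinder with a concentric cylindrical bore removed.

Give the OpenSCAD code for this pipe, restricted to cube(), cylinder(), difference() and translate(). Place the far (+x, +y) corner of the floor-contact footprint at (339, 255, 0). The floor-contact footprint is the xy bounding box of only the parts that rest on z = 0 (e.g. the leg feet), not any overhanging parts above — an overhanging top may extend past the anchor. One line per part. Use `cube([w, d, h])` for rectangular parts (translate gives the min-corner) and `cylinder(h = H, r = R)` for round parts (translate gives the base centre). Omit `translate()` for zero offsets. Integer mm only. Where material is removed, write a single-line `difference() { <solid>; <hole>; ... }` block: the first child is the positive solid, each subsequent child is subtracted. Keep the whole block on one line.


difference() { translate([287, 203, 0]) cylinder(h = 1473, r = 52); translate([287, 203, 0]) cylinder(h = 1473, r = 26); }


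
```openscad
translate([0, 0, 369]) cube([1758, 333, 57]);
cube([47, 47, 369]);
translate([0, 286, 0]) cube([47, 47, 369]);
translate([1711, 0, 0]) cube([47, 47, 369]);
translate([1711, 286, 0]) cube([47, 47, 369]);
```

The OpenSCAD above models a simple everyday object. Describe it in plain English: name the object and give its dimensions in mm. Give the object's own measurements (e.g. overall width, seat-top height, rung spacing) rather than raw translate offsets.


A bench: a 1758×333 mm seat slab, 57 mm thick, top at z = 426 mm, on four 47×47 mm square legs flush with the seat corners and standing on z = 0.


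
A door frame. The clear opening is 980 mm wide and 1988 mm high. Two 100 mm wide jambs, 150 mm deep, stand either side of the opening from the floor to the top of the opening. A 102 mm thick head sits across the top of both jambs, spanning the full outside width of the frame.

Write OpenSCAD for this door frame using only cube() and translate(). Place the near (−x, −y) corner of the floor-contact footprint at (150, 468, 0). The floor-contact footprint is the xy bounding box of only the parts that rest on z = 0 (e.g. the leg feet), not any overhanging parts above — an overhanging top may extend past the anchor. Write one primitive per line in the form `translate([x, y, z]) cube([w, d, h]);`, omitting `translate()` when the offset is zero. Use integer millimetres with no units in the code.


translate([150, 468, 0]) cube([100, 150, 1988]);
translate([1230, 468, 0]) cube([100, 150, 1988]);
translate([150, 468, 1988]) cube([1180, 150, 102]);


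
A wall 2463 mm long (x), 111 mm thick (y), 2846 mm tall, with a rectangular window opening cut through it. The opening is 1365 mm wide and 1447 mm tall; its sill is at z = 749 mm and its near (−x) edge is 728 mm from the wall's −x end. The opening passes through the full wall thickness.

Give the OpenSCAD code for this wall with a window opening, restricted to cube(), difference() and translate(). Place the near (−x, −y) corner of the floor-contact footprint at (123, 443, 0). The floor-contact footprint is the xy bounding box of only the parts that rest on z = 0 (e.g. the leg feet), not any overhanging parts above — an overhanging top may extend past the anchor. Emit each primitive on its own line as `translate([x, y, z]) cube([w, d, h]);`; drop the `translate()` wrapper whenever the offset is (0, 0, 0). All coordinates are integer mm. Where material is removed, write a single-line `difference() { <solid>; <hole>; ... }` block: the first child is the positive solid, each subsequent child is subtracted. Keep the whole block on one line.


difference() { translate([123, 443, 0]) cube([2463, 111, 2846]); translate([851, 443, 749]) cube([1365, 111, 1447]); }


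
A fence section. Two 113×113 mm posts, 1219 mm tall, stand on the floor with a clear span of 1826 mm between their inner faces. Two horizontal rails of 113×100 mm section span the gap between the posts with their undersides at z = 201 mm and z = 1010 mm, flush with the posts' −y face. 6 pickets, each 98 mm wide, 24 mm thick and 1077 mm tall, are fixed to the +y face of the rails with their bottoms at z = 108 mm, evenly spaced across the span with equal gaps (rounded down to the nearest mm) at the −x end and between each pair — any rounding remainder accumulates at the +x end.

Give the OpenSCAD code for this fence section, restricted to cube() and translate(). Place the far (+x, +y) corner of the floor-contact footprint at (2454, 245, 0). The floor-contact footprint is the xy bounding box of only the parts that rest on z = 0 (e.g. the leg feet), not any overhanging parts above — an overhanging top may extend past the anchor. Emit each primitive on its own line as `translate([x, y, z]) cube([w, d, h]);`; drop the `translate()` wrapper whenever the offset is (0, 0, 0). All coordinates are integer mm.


translate([402, 132, 0]) cube([113, 113, 1219]);
translate([2341, 132, 0]) cube([113, 113, 1219]);
translate([515, 132, 201]) cube([1826, 113, 100]);
translate([515, 132, 1010]) cube([1826, 113, 100]);
translate([691, 245, 108]) cube([98, 24, 1077]);
translate([965, 245, 108]) cube([98, 24, 1077]);
translate([1239, 245, 108]) cube([98, 24, 1077]);
translate([1513, 245, 108]) cube([98, 24, 1077]);
translate([1787, 245, 108]) cube([98, 24, 1077]);
translate([2061, 245, 108]) cube([98, 24, 1077]);


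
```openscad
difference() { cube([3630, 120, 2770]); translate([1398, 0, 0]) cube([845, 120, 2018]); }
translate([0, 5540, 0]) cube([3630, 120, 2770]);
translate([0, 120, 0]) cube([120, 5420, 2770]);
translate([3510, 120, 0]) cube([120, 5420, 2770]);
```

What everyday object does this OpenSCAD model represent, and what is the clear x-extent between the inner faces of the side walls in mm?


A single room. The interior width is 3390 mm.

Four walls enclosing a rectangle with a door in the front wall — a room. Outside width 3630 minus two 120 mm walls gives 3390 mm.


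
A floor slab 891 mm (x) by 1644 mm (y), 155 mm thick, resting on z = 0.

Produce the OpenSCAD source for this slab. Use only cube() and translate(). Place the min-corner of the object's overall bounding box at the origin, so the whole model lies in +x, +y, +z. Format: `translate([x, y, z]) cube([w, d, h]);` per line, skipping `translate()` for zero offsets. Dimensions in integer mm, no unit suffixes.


cube([891, 1644, 155]);


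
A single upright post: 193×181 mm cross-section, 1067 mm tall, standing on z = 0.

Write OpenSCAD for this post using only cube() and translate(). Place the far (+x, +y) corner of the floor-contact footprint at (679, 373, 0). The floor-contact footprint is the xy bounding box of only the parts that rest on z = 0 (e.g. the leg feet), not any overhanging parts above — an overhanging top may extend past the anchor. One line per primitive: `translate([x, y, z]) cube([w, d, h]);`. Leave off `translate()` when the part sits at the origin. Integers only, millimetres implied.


translate([486, 192, 0]) cube([193, 181, 1067]);


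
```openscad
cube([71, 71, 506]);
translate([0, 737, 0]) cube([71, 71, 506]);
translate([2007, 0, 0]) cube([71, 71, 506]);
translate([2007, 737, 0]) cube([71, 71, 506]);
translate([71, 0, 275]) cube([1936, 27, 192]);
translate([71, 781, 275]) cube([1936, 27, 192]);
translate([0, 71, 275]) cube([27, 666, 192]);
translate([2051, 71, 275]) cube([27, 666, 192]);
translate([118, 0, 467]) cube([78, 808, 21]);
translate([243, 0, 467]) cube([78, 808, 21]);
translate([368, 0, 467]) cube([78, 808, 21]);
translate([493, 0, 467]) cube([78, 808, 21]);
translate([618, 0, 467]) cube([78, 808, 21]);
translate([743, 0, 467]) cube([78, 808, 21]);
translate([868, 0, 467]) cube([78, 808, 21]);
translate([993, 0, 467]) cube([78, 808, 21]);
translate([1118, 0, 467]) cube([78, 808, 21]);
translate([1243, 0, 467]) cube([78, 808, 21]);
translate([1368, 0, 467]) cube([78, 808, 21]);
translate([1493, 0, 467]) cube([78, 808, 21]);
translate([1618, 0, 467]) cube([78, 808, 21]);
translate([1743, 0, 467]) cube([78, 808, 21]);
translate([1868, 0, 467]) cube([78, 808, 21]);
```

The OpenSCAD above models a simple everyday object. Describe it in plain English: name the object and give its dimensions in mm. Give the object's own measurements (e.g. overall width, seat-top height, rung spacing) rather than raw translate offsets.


A bed frame 2078 mm long (x) by 808 mm wide (y). Four 71×71 mm corner posts, 506 mm tall, at the corners of the footprint. Four rails of 27 mm thickness and 192 mm height run between adjacent posts with their undersides at z = 275 mm, their outer faces flush with the outside of the frame (the two x-running rails run between the posts' inner faces; the two y-running rails run between the posts' inner faces). 15 slats, each 78 mm wide (x) and 21 mm thick, lie across the top of the two x-running rails, running the full 808 mm width of the frame in y; along x they sit between the end posts with a 47 mm gap after the −x posts and between neighbouring slats, leaving 61 mm before the +x posts.


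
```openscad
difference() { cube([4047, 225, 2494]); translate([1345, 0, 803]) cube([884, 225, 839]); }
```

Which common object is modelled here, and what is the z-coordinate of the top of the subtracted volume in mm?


A wall with a window opening. The window head height is 1642 mm.

A wall with a rectangular opening subtracted — a window. Sill at z = 803, opening 839 mm tall, so the head is at 803 + 839 = 1642 mm.


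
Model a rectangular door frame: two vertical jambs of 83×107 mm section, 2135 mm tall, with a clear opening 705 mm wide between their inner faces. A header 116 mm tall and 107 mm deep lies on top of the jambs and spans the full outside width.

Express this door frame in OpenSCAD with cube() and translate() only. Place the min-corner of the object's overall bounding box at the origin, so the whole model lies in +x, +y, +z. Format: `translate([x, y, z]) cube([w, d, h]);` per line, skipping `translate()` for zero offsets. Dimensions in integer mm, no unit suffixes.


cube([83, 107, 2135]);
translate([788, 0, 0]) cube([83, 107, 2135]);
translate([0, 0, 2135]) cube([871, 107, 116]);


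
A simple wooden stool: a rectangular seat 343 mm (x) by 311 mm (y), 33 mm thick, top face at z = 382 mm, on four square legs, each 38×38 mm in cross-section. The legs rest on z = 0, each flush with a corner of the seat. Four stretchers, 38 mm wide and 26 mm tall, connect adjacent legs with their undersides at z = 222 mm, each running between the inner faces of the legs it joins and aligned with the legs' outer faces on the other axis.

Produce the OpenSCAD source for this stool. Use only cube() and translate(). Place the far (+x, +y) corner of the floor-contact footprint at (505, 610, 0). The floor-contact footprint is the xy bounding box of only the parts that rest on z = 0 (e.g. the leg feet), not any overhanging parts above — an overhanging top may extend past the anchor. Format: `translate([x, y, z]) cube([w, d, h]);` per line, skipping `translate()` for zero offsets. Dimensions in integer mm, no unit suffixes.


translate([162, 299, 349]) cube([343, 311, 33]);
translate([162, 299, 0]) cube([38, 38, 349]);
translate([467, 299, 0]) cube([38, 38, 349]);
translate([162, 572, 0]) cube([38, 38, 349]);
translate([467, 572, 0]) cube([38, 38, 349]);
translate([200, 299, 222]) cube([267, 38, 26]);
translate([200, 572, 222]) cube([267, 38, 26]);
translate([162, 337, 222]) cube([38, 235, 26]);
translate([467, 337, 222]) cube([38, 235, 26]);


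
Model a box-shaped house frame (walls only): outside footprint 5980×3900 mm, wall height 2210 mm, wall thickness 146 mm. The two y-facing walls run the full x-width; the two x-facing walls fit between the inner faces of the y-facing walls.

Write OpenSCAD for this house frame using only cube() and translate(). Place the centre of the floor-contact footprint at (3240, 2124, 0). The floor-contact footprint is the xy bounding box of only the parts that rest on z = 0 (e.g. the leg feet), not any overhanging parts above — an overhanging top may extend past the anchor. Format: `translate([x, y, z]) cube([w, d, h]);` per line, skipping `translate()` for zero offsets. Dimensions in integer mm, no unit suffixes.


translate([250, 174, 0]) cube([5980, 146, 2210]);
translate([250, 3928, 0]) cube([5980, 146, 2210]);
translate([250, 320, 0]) cube([146, 3608, 2210]);
translate([6084, 320, 0]) cube([146, 3608, 2210]);


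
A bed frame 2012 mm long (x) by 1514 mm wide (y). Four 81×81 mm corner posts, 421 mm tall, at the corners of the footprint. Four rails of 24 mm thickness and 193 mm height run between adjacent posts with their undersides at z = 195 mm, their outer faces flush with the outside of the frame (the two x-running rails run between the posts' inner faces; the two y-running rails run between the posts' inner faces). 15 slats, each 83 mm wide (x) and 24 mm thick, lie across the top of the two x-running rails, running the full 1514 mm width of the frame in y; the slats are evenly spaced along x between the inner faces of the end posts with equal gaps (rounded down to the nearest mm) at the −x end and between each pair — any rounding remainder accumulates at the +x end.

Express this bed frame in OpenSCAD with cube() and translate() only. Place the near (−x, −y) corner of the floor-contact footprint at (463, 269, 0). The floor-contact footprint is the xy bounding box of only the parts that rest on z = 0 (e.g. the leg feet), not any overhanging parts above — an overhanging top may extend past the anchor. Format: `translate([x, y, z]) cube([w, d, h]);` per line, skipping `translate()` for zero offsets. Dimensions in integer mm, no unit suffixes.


// slat z = rail_z + rail_h = 195 + 193 = 388
// slat gap = ⌊(1850 − 15·83) / 16⌋ = 37
translate([463, 269, 0]) cube([81, 81, 421]);
translate([463, 1702, 0]) cube([81, 81, 421]);
translate([2394, 269, 0]) cube([81, 81, 421]);
translate([2394, 1702, 0]) cube([81, 81, 421]);
translate([544, 269, 195]) cube([1850, 24, 193]);
translate([544, 1759, 195]) cube([1850, 24, 193]);
translate([463, 350, 195]) cube([24, 1352, 193]);
translate([2451, 350, 195]) cube([24, 1352, 193]);
translate([581, 269, 388]) cube([83, 1514, 24]);
translate([701, 269, 388]) cube([83, 1514, 24]);
translate([821, 269, 388]) cube([83, 1514, 24]);
translate([941, 269, 388]) cube([83, 1514, 24]);
translate([1061, 269, 388]) cube([83, 1514, 24]);
translate([1181, 269, 388]) cube([83, 1514, 24]);
translate([1301, 269, 388]) cube([83, 1514, 24]);
translate([1421, 269, 388]) cube([83, 1514, 24]);
translate([1541, 269, 388]) cube([83, 1514, 24]);
translate([1661, 269, 388]) cube([83, 1514, 24]);
translate([1781, 269, 388]) cube([83, 1514, 24]);
translate([1901, 269, 388]) cube([83, 1514, 24]);
translate([2021, 269, 388]) cube([83, 1514, 24]);
translate([2141, 269, 388]) cube([83, 1514, 24]);
translate([2261, 269, 388]) cube([83, 1514, 24]);


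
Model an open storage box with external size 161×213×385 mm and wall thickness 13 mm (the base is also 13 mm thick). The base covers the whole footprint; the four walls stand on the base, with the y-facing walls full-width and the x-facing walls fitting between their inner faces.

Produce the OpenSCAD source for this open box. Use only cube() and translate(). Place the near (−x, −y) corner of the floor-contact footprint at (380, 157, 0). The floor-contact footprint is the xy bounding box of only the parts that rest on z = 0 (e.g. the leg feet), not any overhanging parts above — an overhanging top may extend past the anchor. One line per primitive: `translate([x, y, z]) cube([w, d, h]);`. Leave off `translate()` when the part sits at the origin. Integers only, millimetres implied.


translate([380, 157, 0]) cube([161, 213, 13]);
translate([380, 157, 13]) cube([161, 13, 372]);
translate([380, 357, 13]) cube([161, 13, 372]);
translate([380, 170, 13]) cube([13, 187, 372]);
translate([528, 170, 13]) cube([13, 187, 372]);


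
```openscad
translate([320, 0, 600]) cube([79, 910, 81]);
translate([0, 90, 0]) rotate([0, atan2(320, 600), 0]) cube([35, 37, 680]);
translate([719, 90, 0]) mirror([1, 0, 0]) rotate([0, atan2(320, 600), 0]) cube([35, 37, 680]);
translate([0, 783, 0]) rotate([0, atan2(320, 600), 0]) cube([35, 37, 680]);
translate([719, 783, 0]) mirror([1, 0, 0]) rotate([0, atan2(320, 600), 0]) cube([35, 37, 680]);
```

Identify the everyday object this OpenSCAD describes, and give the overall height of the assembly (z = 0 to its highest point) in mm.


A sawhorse. The overall height is 681 mm.

A beam across two mirrored pairs of raked legs — a sawhorse. The beam's underside is at z = 600 (matching the legs' vertical rise in atan2(320, 600)) and the beam is 81 mm tall, so its top is at 600 + 81 = 681 mm. The raked legs top out at the beam's underside, so that is the highest point.


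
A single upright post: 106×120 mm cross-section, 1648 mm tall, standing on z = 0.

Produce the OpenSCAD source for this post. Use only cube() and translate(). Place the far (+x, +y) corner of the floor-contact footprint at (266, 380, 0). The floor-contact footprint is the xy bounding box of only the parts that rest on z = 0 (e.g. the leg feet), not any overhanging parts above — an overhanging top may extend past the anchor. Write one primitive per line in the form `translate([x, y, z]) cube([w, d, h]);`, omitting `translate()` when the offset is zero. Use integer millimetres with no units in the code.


translate([160, 260, 0]) cube([106, 120, 1648]);


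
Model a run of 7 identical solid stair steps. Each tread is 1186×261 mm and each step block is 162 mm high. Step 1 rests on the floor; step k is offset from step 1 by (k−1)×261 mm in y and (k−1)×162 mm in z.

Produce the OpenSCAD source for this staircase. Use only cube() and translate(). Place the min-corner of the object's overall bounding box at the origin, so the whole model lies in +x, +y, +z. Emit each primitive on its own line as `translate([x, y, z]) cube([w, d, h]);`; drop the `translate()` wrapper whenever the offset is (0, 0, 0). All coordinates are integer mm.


cube([1186, 261, 162]);
translate([0, 261, 162]) cube([1186, 261, 162]);
translate([0, 522, 324]) cube([1186, 261, 162]);
translate([0, 783, 486]) cube([1186, 261, 162]);
translate([0, 1044, 648]) cube([1186, 261, 162]);
translate([0, 1305, 810]) cube([1186, 261, 162]);
translate([0, 1566, 972]) cube([1186, 261, 162]);


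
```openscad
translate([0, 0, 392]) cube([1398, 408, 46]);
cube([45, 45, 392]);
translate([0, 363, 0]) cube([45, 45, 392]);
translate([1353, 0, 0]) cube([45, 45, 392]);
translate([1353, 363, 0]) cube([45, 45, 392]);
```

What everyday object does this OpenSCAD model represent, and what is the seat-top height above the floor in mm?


A bench. The seat-top height is 438 mm.

A long slab on four corner posts — a bench. The slab sits at z = 392 with thickness 46, so the top is 392 + 46 = 438 mm.


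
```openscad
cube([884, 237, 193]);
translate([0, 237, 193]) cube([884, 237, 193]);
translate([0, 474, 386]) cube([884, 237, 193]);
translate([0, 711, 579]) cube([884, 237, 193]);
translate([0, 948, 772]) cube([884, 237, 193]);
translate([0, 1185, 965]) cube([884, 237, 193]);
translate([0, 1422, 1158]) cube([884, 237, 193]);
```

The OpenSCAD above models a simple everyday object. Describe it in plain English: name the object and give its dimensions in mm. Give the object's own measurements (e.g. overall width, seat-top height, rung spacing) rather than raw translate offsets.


A straight staircase of 7 solid steps. Each step is 884 mm wide (x), 237 mm deep (y, the going) and 193 mm tall (the rise). The first step rests on the floor; each subsequent step sits one going further in +y and one rise higher in +z, directly behind and above the previous step with no overlap.


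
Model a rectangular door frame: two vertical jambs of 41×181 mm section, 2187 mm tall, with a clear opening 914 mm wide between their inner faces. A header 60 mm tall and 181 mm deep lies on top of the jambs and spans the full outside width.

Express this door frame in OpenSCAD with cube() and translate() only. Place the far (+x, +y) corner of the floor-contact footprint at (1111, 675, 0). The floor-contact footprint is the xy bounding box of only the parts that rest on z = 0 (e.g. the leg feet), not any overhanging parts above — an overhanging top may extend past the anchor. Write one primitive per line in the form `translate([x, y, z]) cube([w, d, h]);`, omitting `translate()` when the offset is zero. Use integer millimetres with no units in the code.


translate([115, 494, 0]) cube([41, 181, 2187]);
translate([1070, 494, 0]) cube([41, 181, 2187]);
translate([115, 494, 2187]) cube([996, 181, 60]);


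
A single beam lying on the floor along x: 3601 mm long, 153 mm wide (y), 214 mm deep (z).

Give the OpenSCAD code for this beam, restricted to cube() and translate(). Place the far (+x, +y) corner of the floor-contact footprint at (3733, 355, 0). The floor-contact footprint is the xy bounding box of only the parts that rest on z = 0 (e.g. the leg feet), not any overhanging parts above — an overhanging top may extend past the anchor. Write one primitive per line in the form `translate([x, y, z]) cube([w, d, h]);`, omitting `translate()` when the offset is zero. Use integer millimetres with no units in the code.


translate([132, 202, 0]) cube([3601, 153, 214]);


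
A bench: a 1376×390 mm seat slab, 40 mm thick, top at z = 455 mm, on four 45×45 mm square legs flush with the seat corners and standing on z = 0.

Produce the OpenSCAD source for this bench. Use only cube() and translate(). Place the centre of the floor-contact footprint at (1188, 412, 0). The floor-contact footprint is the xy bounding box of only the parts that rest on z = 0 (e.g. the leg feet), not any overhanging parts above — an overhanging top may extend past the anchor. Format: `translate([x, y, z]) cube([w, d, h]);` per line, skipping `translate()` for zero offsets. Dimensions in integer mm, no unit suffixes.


translate([500, 217, 415]) cube([1376, 390, 40]);
translate([500, 217, 0]) cube([45, 45, 415]);
translate([500, 562, 0]) cube([45, 45, 415]);
translate([1831, 217, 0]) cube([45, 45, 415]);
translate([1831, 562, 0]) cube([45, 45, 415]);


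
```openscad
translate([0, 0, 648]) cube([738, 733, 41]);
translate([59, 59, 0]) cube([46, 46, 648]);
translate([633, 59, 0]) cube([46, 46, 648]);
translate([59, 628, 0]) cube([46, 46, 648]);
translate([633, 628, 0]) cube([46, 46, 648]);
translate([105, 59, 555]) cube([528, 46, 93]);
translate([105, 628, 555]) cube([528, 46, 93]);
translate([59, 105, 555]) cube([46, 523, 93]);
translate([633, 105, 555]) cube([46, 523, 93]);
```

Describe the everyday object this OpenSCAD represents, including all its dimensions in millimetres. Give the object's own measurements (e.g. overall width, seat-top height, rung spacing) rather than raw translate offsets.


A table: top 738 mm (x) × 733 mm (y), 41 mm thick, upper face at z = 689 mm, on four 46×46 mm square legs, each inset 59 mm from the nearest pair of top edges from z = 0 to the bottom of the top. Four apron rails, 46 mm thick and 93 mm tall, run between adjacent legs with their top edges flush with the underside of the top and their outer faces flush with the legs' outer faces.


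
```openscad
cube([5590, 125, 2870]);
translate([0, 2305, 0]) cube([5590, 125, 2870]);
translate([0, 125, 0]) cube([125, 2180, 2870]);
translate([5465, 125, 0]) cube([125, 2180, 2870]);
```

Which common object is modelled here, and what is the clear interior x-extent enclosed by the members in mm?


A house (or room) frame. The interior width is 5340 mm.

Four 2870 mm walls enclosing a rectangle with no floor or roof — a room or house frame. Outside width is 5590 mm and wall thickness is 125 mm, so the interior width is 5590 − 2 × 125 = 5340 mm.


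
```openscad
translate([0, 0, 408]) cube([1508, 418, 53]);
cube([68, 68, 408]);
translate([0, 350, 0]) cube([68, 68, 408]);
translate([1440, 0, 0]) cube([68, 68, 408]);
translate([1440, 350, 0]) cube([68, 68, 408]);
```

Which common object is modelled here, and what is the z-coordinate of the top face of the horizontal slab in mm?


A bench. The seat-top height is 461 mm.

A long slab on four corner posts — a bench. The slab sits at z = 408 with thickness 53, so the top is 408 + 53 = 461 mm.


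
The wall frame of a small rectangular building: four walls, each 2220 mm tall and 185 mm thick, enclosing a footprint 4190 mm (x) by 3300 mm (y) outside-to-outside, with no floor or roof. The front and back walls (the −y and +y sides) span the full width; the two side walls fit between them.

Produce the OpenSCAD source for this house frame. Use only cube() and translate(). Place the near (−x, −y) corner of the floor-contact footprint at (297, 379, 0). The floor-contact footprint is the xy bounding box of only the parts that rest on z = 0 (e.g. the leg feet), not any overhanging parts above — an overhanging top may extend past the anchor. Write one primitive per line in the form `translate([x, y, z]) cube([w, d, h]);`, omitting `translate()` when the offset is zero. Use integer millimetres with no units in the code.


translate([297, 379, 0]) cube([4190, 185, 2220]);
translate([297, 3494, 0]) cube([4190, 185, 2220]);
translate([297, 564, 0]) cube([185, 2930, 2220]);
translate([4302, 564, 0]) cube([185, 2930, 2220]);


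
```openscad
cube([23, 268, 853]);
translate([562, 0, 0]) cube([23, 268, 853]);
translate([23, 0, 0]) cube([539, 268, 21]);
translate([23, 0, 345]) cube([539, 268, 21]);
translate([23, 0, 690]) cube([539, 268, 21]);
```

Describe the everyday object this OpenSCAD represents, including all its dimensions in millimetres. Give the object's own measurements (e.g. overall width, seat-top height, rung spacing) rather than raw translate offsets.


An open bookshelf. Two side panels, each 23 mm thick, 268 mm deep and 853 mm tall, stand 585 mm apart (outside-to-outside). Between them sit 3 shelves, each 21 mm thick and 268 mm deep, spanning the full gap between the sides. The bottom shelf rests on the floor (its underside at z = 0) and the clear gap between one shelf's top and the next shelf's underside is 324 mm.


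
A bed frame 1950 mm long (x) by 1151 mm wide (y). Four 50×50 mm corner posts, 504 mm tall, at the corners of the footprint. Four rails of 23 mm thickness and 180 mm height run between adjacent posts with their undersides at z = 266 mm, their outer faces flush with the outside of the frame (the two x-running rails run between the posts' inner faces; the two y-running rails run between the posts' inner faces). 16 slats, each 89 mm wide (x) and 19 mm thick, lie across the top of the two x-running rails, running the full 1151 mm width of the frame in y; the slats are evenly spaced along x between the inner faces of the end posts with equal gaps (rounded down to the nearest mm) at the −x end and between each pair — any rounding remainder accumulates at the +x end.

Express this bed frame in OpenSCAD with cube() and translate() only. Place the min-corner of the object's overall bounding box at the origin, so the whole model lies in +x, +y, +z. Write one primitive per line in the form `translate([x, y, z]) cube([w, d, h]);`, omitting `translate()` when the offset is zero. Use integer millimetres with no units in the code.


// slat z = rail_z + rail_h = 266 + 180 = 446
// slat gap = ⌊(1850 − 16·89) / 17⌋ = 25
cube([50, 50, 504]);
translate([0, 1101, 0]) cube([50, 50, 504]);
translate([1900, 0, 0]) cube([50, 50, 504]);
translate([1900, 1101, 0]) cube([50, 50, 504]);
translate([50, 0, 266]) cube([1850, 23, 180]);
translate([50, 1128, 266]) cube([1850, 23, 180]);
translate([0, 50, 266]) cube([23, 1051, 180]);
translate([1927, 50, 266]) cube([23, 1051, 180]);
translate([75, 0, 446]) cube([89, 1151, 19]);
translate([189, 0, 446]) cube([89, 1151, 19]);
translate([303, 0, 446]) cube([89, 1151, 19]);
translate([417, 0, 446]) cube([89, 1151, 19]);
translate([531, 0, 446]) cube([89, 1151, 19]);
translate([645, 0, 446]) cube([89, 1151, 19]);
translate([759, 0, 446]) cube([89, 1151, 19]);
translate([873, 0, 446]) cube([89, 1151, 19]);
translate([987, 0, 446]) cube([89, 1151, 19]);
translate([1101, 0, 446]) cube([89, 1151, 19]);
translate([1215, 0, 446]) cube([89, 1151, 19]);
translate([1329, 0, 446]) cube([89, 1151, 19]);
translate([1443, 0, 446]) cube([89, 1151, 19]);
translate([1557, 0, 446]) cube([89, 1151, 19]);
translate([1671, 0, 446]) cube([89, 1151, 19]);
translate([1785, 0, 446]) cube([89, 1151, 19]);


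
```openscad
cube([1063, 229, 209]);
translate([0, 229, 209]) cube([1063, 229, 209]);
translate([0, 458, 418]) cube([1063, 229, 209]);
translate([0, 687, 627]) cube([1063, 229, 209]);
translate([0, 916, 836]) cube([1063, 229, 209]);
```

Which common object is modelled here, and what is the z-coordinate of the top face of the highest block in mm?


A staircase. The total rise is 1045 mm.

5 identical blocks, each offset up and back from the previous — a staircase. Each step is 209 mm tall and there are 5 of them, so the total rise is 5 × 209 = 1045 mm.


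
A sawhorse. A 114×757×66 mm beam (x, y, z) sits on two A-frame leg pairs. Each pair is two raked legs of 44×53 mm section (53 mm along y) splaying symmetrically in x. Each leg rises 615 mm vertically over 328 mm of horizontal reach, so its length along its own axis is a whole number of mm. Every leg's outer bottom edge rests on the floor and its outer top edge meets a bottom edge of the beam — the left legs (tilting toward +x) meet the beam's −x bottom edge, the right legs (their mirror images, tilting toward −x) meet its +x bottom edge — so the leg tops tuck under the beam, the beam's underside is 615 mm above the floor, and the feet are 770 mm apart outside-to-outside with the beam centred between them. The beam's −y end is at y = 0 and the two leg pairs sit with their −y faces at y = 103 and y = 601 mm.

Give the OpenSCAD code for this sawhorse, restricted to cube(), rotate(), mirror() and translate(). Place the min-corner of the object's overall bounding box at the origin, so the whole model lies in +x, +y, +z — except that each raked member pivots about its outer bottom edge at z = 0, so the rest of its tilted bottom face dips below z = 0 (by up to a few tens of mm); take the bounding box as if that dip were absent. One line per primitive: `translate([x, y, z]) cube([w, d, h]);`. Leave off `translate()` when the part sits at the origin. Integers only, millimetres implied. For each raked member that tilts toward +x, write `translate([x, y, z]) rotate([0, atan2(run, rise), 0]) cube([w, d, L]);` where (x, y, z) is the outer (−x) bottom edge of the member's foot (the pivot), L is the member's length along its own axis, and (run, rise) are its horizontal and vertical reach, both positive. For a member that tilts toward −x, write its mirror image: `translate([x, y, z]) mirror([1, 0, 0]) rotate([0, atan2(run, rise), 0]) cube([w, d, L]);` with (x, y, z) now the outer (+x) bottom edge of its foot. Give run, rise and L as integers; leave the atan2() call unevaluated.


// leg length = √(328² + 615²) = 697
// right-leg outer foot x = 2·328 + 114 = 770
// beam min-corner = (328, 0, 615)
translate([328, 0, 615]) cube([114, 757, 66]);
translate([0, 103, 0]) rotate([0, atan2(328, 615), 0]) cube([44, 53, 697]);
translate([770, 103, 0]) mirror([1, 0, 0]) rotate([0, atan2(328, 615), 0]) cube([44, 53, 697]);
translate([0, 601, 0]) rotate([0, atan2(328, 615), 0]) cube([44, 53, 697]);
translate([770, 601, 0]) mirror([1, 0, 0]) rotate([0, atan2(328, 615), 0]) cube([44, 53, 697]);


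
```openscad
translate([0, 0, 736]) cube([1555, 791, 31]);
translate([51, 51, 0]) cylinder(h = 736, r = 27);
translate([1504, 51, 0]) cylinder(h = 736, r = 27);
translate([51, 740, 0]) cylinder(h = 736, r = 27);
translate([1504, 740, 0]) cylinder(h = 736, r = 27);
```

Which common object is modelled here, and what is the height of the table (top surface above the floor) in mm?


A table. The table height is 767 mm.

A 1555×791×31 slab sits at z = 736 on four Ø54 mm round legs — a table. The top surface is at 736 + 31 = 767 mm.


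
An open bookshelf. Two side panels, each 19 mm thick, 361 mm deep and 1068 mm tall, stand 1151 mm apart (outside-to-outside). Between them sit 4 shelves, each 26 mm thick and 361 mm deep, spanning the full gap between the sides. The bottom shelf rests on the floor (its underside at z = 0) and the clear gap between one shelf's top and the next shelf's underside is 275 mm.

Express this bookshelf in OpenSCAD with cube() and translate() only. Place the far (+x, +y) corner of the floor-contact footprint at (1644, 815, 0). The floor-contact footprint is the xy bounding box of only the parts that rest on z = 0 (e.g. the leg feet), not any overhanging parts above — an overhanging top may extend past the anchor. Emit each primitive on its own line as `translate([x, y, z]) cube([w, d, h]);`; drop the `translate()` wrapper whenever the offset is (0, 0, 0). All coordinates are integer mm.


translate([493, 454, 0]) cube([19, 361, 1068]);
translate([1625, 454, 0]) cube([19, 361, 1068]);
translate([512, 454, 0]) cube([1113, 361, 26]);
translate([512, 454, 301]) cube([1113, 361, 26]);
translate([512, 454, 602]) cube([1113, 361, 26]);
translate([512, 454, 903]) cube([1113, 361, 26]);


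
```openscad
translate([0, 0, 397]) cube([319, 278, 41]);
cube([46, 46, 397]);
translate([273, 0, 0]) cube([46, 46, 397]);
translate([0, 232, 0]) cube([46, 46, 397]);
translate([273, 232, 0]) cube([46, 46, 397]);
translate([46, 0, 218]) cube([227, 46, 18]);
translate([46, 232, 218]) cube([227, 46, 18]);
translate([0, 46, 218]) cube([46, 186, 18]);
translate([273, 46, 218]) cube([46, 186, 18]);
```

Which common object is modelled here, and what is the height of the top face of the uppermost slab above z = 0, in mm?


A stool. The seat height is 438 mm.

A 319×278×41 slab at z = 397 on four corner posts — a stool. The seat top is 397 + 41 = 438 mm.


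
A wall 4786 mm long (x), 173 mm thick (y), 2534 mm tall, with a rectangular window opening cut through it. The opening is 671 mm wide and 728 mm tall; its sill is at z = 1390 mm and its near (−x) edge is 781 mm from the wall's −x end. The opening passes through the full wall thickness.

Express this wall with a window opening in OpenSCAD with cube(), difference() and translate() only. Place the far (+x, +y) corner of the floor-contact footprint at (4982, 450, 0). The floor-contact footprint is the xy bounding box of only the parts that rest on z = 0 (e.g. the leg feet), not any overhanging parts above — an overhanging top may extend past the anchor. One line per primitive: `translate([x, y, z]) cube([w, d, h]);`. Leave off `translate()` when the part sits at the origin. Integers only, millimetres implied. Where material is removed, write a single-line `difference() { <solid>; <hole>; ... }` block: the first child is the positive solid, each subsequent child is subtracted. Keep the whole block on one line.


difference() { translate([196, 277, 0]) cube([4786, 173, 2534]); translate([977, 277, 1390]) cube([671, 173, 728]); }
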